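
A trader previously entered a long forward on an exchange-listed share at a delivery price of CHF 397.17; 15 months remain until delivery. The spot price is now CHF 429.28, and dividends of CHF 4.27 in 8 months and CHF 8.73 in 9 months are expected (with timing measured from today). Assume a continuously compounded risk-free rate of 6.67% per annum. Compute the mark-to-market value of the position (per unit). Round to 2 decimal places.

CHF 51.49

PV(remaining dividends) I = 4.27·e^(−0.0667·8/12) + 8.73·e^(−0.0667·9/12) = 12.3883
Current forward F = (S − I)·e^(rT) = (429.28 − 12.3883)·e^(0.0667·15/12) = 416.8917 × 1.086949 = 453.1400
Value (long) = (F − K)·e^(−rT) = (453.1400 − 397.17) × 0.920006 = 51.4927
Value = CHF 51.49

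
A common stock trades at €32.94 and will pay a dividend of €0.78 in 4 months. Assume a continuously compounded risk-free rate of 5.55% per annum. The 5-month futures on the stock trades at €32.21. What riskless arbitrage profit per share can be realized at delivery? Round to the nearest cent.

PV(dividends) I = 0.78·e^(−0.0555·4/12) = 0.7657
Fair futures F* = (S − I)·e^(rT) = (32.94 − 0.7657)·e^0.023125 = 32.1743 × 1.023394 = 32.9270
Market €32.21 < fair 32.9270: forward underpriced → reverse cash-and-carry (short the stock, invest proceeds at r, pay the dividends, go long the forward).
Profit at T = |F_mkt − F*| = |32.21 − 32.9270| = €0.72 per share

€0.72 per share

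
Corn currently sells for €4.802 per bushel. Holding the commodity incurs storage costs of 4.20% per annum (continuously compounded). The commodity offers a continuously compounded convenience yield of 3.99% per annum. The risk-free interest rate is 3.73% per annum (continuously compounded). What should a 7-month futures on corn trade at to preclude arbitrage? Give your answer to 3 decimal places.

Net carry = r + u − y = 0.0373 + 0.0420 − 0.0399 = 0.0394
F = S·e^((r+u−y)T) = 4.802 · e^(0.0394 × 7/12) = 4.802 · e^0.022983
= 4.802 × 1.023249 = €4.914 per bushel

€4.914 per bushel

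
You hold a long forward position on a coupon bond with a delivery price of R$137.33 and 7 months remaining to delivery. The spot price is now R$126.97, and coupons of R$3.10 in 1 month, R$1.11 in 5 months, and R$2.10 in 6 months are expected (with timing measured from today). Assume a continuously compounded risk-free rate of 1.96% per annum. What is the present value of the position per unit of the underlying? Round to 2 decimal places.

PV(remaining coupons) I = 3.10·e^(−0.0196·1/12) + 1.11·e^(−0.0196·5/12) + 2.10·e^(−0.0196·6/12) = 6.2754
Current forward F = (S − I)·e^(rT) = (126.97 − 6.2754)·e^(0.0196·7/12) = 120.6946 × 1.011499 = 122.0825
Value (long) = (F − K)·e^(−rT) = (122.0825 − 137.33) × 0.988632 = -15.0742
Value = -R$15.07

-R$15.07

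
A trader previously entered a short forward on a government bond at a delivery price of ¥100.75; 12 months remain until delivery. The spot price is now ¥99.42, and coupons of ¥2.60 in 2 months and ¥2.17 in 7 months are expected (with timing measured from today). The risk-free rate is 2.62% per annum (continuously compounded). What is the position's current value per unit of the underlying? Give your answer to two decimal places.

¥3.45

PV(remaining coupons) I = 2.60·e^(−0.0262·2/12) + 2.17·e^(−0.0262·7/12) = 4.7258
Current forward F = (S − I)·e^(rT) = (99.42 − 4.7258)·e^(0.0262·12/12) = 94.6942 × 1.026546 = 97.2080
Value (long) = (F − K)·e^(−rT) = (97.2080 − 100.75) × 0.974140 = -3.4504
Short position value = −(long value) = ¥3.45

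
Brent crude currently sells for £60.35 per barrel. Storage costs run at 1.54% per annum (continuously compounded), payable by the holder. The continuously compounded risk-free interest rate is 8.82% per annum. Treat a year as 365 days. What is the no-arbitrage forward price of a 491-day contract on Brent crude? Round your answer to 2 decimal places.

£69.37 per barrel

Net carry = r + u − y = 0.0882 + 0.0154 − 0.0000 = 0.1036
F = S·e^((r+u−y)T) = 60.35 · e^(0.1036 × 491/365) = 60.35 · e^0.139363
= 60.35 × 1.149541 = £69.37 per barrel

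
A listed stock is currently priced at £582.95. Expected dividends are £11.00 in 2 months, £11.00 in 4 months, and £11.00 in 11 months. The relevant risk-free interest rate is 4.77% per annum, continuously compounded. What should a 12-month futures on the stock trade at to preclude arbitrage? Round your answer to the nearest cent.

PV(dividends) I = 11.00·e^(−0.0477·2/12) + 11.00·e^(−0.0477·4/12) + 11.00·e^(−0.0477·11/12)
I = 10.9129 + 10.8265 + 10.5294 = 32.2688
F = (S − I)·e^(rT) = (582.95 − 32.2688) · e^(0.0477·12/12)
= 550.6812 · e^0.047700 = 550.6812 × 1.048856 = £577.59

£577.59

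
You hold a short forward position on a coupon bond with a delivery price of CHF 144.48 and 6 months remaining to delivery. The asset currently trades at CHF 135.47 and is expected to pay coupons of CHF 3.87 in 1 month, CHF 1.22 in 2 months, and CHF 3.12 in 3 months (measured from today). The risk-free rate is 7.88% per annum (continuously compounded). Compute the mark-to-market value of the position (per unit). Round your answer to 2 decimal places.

PV(remaining coupons) I = 3.87·e^(−0.0788·1/12) + 1.22·e^(−0.0788·2/12) + 3.12·e^(−0.0788·3/12) = 8.1079
Current forward F = (S − I)·e^(rT) = (135.47 − 8.1079)·e^(0.0788·6/12) = 127.3621 × 1.040186 = 132.4803
Value (long) = (F − K)·e^(−rT) = (132.4803 − 144.48) × 0.961366 = -11.5361
Short position value = −(long value) = CHF 11.54

CHF 11.54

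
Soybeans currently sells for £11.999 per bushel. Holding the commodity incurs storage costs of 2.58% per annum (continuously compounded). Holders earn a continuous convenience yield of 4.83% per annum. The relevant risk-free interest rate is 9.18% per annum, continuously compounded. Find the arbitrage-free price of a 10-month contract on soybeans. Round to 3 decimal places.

£12.712 per bushel

Net carry = r + u − y = 0.0918 + 0.0258 − 0.0483 = 0.0693
F = S·e^((r+u−y)T) = 11.999 · e^(0.0693 × 10/12) = 11.999 · e^0.057750
= 11.999 × 1.059450 = £12.712 per bushel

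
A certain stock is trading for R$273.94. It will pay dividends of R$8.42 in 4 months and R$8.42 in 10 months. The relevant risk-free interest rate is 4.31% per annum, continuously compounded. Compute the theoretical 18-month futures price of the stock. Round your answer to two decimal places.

R$274.72

PV(dividends) I = 8.42·e^(−0.0431·4/12) + 8.42·e^(−0.0431·10/12)
I = 8.2999 + 8.1229 = 16.4228
F = (S − I)·e^(rT) = (273.94 − 16.4228) · e^(0.0431·18/12)
= 257.5172 · e^0.064650 = 257.5172 × 1.066786 = R$274.72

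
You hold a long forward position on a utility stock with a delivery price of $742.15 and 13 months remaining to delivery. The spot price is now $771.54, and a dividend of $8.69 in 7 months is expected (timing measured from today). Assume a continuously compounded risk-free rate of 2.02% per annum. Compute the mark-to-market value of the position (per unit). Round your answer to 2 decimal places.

$36.87

PV(remaining dividends) I = 8.69·e^(−0.0202·7/12) = 8.5882
Current forward F = (S − I)·e^(rT) = (771.54 − 8.5882)·e^(0.0202·13/12) = 762.9518 × 1.022125 = 779.8321
Value (long) = (F − K)·e^(−rT) = (779.8321 − 742.15) × 0.978354 = 36.8664
Value = $36.87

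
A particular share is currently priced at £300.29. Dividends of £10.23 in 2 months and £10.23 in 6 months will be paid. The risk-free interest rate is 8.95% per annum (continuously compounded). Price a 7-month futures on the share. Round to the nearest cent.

£295.46

PV(dividends) I = 10.23·e^(−0.0895·2/12) + 10.23·e^(−0.0895·6/12)
I = 10.0785 + 9.7823 = 19.8608
F = (S − I)·e^(rT) = (300.29 − 19.8608) · e^(0.0895·7/12)
= 280.4292 · e^0.052208 = 280.4292 × 1.053595 = £295.46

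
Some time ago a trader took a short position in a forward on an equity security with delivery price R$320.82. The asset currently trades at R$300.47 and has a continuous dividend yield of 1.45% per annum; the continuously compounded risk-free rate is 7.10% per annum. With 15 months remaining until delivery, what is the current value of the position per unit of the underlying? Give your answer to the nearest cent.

-R$1.50

Current fair forward for the remaining 15 months: F = S·e^((r − q)·T), (r − q) = 0.0710 − 0.0145 = 0.0565
F = 300.47 · e^(0.0565 × 15/12) = 300.47 × 1.073179 = 322.4581
Value of long forward = (F − K)·e^(−rT) = (322.4581 − 320.82) · e^(−0.0710·15/12)
= 1.6381 × 0.915074 = 1.50
Short position value = −(long value) = -R$1.50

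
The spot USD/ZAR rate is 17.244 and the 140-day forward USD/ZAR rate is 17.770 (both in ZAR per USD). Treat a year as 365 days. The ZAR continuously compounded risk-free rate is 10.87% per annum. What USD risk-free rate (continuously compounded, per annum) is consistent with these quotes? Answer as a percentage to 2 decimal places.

F = S·e^((r_ZAR − r_USD)T) ⇒ r_USD = r_ZAR − ln(F/S)/T
ln(17.770/17.244) = 0.030047; /(140/365) = 0.078337
r_USD = 0.1087 − 0.078337 = 0.030363
r_USD = 3.04%

3.04%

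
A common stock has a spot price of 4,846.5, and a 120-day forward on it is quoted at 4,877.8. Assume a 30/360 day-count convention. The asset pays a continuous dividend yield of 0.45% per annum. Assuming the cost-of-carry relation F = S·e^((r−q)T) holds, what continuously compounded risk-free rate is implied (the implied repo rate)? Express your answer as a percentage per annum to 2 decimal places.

From F = S·e^((r−q)T): (r − q) = ln(F/S)/T
ln(4877.8/4846.5) = ln(1.006458) = 0.006437
(r − q) = 0.006437 / (120/360) = 0.019311
r = ln(F/S)/T + q = 0.019311 + 0.0045 = 0.023811
r = 2.38%

2.38%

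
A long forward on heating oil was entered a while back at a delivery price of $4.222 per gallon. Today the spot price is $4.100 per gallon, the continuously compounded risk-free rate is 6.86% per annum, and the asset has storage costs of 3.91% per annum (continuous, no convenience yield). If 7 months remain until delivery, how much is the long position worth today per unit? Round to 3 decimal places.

$0.138 per gallon

Current fair forward for the remaining 7 months: F = S·e^((r + u)·T), (r + u) = 0.0686 + 0.0391 = 0.1077
F = 4.100 · e^(0.1077 × 7/12) = 4.100 × 1.064840 = 4.3658
Value of long forward = (F − K)·e^(−rT) = (4.3658 − 4.222) · e^(−0.0686·7/12)
= 0.1438 × 0.960773 = 0.138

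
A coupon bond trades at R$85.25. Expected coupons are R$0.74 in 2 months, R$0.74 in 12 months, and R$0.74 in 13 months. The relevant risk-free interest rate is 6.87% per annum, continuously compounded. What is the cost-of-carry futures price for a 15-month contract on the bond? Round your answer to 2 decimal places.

PV(coupons) I = 0.74·e^(−0.0687·2/12) + 0.74·e^(−0.0687·12/12) + 0.74·e^(−0.0687·13/12)
I = 0.7316 + 0.6909 + 0.6869 = 2.1094
F = (S − I)·e^(rT) = (85.25 − 2.1094) · e^(0.0687·15/12)
= 83.1406 · e^0.085875 = 83.1406 × 1.089670 = R$90.60

R$90.60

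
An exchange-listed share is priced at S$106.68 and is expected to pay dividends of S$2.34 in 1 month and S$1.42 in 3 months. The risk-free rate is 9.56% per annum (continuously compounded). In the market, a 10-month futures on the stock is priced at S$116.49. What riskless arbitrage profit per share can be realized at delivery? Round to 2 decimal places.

S$4.98 per share

PV(dividends) I = 2.34·e^(−0.0956·1/12) + 1.42·e^(−0.0956·3/12) = 3.7079
Fair futures F* = (S − I)·e^(rT) = (106.68 − 3.7079)·e^0.079667 = 102.9721 × 1.082926 = 111.5112
Market S$116.49 > fair 111.5112: forward overpriced → cash-and-carry (borrow at r, buy the stock and collect the dividends, short the forward).
Profit at T = |F_mkt − F*| = |116.49 − 111.5112| = S$4.98 per share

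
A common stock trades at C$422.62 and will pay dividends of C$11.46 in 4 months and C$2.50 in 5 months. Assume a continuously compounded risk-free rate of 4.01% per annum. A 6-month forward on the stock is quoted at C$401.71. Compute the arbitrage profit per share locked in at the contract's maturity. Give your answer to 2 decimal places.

PV(dividends) I = 11.46·e^(−0.0401·4/12) + 2.50·e^(−0.0401·5/12) = 13.7664
Fair forward F* = (S − I)·e^(rT) = (422.62 − 13.7664)·e^0.020050 = 408.8536 × 1.020252 = 417.1337
Market C$401.71 < fair 417.1337: forward underpriced → reverse cash-and-carry (short the stock, invest proceeds at r, pay the dividends, go long the forward).
Profit at T = |F_mkt − F*| = |401.71 − 417.1337| = C$15.42 per share

C$15.42 per share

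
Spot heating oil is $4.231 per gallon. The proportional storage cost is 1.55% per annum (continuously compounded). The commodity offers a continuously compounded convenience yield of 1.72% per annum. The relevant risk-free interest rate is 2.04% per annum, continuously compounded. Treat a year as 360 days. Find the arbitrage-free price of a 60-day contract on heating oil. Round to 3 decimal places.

$4.244 per gallon

Net carry = r + u − y = 0.0204 + 0.0155 − 0.0172 = 0.0187
F = S·e^((r+u−y)T) = 4.231 · e^(0.0187 × 60/360) = 4.231 · e^0.003117
= 4.231 × 1.003122 = $4.244 per gallon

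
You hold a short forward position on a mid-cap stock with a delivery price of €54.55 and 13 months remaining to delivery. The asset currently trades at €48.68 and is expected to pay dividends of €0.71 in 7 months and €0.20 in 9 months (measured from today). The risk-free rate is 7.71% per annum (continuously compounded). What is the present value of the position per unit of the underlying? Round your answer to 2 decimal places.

€2.37

PV(remaining dividends) I = 0.71·e^(−0.0771·7/12) + 0.20·e^(−0.0771·9/12) = 0.8675
Current forward F = (S − I)·e^(rT) = (48.68 − 0.8675)·e^(0.0771·13/12) = 47.8125 × 1.087112 = 51.9775
Value (long) = (F − K)·e^(−rT) = (51.9775 − 54.55) × 0.919868 = -2.3664
Short position value = −(long value) = €2.37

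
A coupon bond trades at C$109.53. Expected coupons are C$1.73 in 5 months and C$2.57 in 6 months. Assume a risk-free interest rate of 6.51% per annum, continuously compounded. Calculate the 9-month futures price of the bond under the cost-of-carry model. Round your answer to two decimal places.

PV(coupons) I = 1.73·e^(−0.0651·5/12) + 2.57·e^(−0.0651·6/12)
I = 1.6837 + 2.4877 = 4.1714
F = (S − I)·e^(rT) = (109.53 − 4.1714) · e^(0.0651·9/12)
= 105.3586 · e^0.048825 = 105.3586 × 1.050037 = C$110.63

C$110.63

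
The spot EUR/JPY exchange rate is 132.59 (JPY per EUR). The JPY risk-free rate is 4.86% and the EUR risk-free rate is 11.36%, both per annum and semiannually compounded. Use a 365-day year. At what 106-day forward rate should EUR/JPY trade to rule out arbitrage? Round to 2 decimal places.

130.21

By covered interest parity, F = S · (1+r_JPY/2)^(2T) / (1+r_EUR/2)^(2T)
= 132.59 × 1.014043 / 1.032608 = 132.59 × 0.982021
F = 130.21 JPY per EUR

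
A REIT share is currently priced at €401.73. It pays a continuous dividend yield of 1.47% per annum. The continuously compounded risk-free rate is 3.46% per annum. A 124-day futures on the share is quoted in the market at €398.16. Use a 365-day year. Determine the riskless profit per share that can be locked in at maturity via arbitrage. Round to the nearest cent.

Fair futures: F* = S·e^(carry·T), with carry = (r − q) = 0.0346 − 0.0147 = 0.0199
F* = 401.73 · e^(0.0199 × 124/365) = 401.73 · e^0.006761 = 401.73 × 1.006784 = €404.4553
Market €398.16 < fair €404.4553: forward underpriced → reverse cash-and-carry (short spot, go long the forward).
At maturity, profit = |F_mkt − F*| = |398.16 − 404.4553| = €6.30 per share

€6.30 per share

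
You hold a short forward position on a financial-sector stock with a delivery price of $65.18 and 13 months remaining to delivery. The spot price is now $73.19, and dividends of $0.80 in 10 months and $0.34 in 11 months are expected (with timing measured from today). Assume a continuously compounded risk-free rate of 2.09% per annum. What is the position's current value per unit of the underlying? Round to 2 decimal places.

-$8.35

PV(remaining dividends) I = 0.80·e^(−0.0209·10/12) + 0.34·e^(−0.0209·11/12) = 1.1197
Current forward F = (S − I)·e^(rT) = (73.19 − 1.1197)·e^(0.0209·13/12) = 72.0703 × 1.022900 = 73.7207
Value (long) = (F − K)·e^(−rT) = (73.7207 − 65.18) × 0.977613 = 8.3495
Short position value = −(long value) = -$8.35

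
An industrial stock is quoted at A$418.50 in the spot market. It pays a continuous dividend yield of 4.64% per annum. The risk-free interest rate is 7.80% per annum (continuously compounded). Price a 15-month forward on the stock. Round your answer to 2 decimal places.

A$435.36

F = S·e^((r − q)T) = 418.50 · e^((0.0780 − 0.0464) × 15/12)
= 418.50 · e^0.039500 = 418.50 × 1.040290
F = A$435.36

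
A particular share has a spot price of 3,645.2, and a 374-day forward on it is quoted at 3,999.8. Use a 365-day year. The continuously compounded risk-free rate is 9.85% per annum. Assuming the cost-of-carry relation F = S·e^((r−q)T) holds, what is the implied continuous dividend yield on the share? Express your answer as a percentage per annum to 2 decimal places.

0.79%

From F = S·e^((r−q)T): (r − q) = ln(F/S)/T
ln(3999.8/3645.2) = ln(1.097279) = 0.092833
(r − q) = 0.092833 / (374/365) = 0.090599
q = r − ln(F/S)/T = 0.0985 − 0.090599 = 0.007901
q = 0.79%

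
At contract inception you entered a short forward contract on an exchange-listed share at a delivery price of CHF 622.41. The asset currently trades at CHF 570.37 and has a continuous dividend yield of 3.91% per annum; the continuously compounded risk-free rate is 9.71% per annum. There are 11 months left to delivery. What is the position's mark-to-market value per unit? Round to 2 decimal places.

CHF 19.12

Current fair forward for the remaining 11 months: F = S·e^((r − q)·T), (r − q) = 0.0971 − 0.0391 = 0.0580
F = 570.37 · e^(0.0580 × 11/12) = 570.37 × 1.054605 = 601.5151
Value of long forward = (F − K)·e^(−rT) = (601.5151 − 622.41) · e^(−0.0971·11/12)
= -20.8949 × 0.914838 = -19.12
Short position value = −(long value) = CHF 19.12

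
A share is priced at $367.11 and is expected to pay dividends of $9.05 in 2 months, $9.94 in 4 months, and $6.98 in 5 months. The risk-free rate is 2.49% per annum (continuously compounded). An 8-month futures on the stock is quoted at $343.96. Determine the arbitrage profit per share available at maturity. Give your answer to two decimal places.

PV(dividends) I = 9.05·e^(−0.0249·2/12) + 9.94·e^(−0.0249·4/12) + 6.98·e^(−0.0249·5/12) = 25.7783
Fair futures F* = (S − I)·e^(rT) = (367.11 − 25.7783)·e^0.016600 = 341.3317 × 1.016739 = 347.0453
Market $343.96 < fair 347.0453: forward underpriced → reverse cash-and-carry (short the stock, invest proceeds at r, pay the dividends, go long the forward).
Profit at T = |F_mkt − F*| = |343.96 − 347.0453| = $3.09 per share

$3.09 per share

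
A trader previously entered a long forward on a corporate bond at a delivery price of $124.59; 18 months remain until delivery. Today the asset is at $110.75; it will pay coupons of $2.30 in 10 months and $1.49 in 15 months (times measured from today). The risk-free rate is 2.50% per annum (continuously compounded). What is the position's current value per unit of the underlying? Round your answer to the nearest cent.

-$12.95

PV(remaining coupons) I = 2.30·e^(−0.0250·10/12) + 1.49·e^(−0.0250·15/12) = 3.6967
Current forward F = (S − I)·e^(rT) = (110.75 − 3.6967)·e^(0.0250·18/12) = 107.0533 × 1.038212 = 111.1440
Value (long) = (F − K)·e^(−rT) = (111.1440 − 124.59) × 0.963194 = -12.9511
Value = -$12.95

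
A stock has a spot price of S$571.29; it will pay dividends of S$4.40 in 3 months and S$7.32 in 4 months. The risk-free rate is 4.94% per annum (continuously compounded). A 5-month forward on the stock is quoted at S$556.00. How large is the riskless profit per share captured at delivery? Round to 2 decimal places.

PV(dividends) I = 4.40·e^(−0.0494·3/12) + 7.32·e^(−0.0494·4/12) = 11.5464
Fair forward F* = (S − I)·e^(rT) = (571.29 − 11.5464)·e^0.020583 = 559.7436 × 1.020796 = 571.3840
Market S$556.00 < fair 571.3840: forward underpriced → reverse cash-and-carry (short the stock, invest proceeds at r, pay the dividends, go long the forward).
Profit at T = |F_mkt − F*| = |556.00 − 571.3840| = S$15.38 per share

S$15.38 per share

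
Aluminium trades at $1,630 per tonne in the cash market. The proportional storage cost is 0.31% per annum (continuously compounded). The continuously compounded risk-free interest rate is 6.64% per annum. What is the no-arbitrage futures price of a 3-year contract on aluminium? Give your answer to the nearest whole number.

Net carry = r + u − y = 0.0664 + 0.0031 − 0.0000 = 0.0695
F = S·e^((r+u−y)T) = 1630 · e^(0.0695 × 3) = 1630 · e^0.208500
= 1630 × 1.231829 = $2,008 per tonne

$2,008 per tonne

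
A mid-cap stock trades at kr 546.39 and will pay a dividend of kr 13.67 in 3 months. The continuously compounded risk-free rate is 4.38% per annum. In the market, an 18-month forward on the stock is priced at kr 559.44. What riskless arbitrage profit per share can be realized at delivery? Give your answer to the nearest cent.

PV(dividends) I = 13.67·e^(−0.0438·3/12) = 13.5211
Fair forward F* = (S − I)·e^(rT) = (546.39 − 13.5211)·e^0.065700 = 532.8689 × 1.067906 = 569.0539
Market kr 559.44 < fair 569.0539: forward underpriced → reverse cash-and-carry (short the stock, invest proceeds at r, pay the dividends, go long the forward).
Profit at T = |F_mkt − F*| = |559.44 − 569.0539| = kr 9.61 per share

kr 9.61 per share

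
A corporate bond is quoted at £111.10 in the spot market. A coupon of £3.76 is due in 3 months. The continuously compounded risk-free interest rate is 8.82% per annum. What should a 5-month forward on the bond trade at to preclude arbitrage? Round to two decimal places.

PV(coupons) I = 3.76·e^(−0.0882·3/12)
I = 3.6780
F = (S − I)·e^(rT) = (111.10 − 3.6780) · e^(0.0882·5/12)
= 107.4220 · e^0.036750 = 107.4220 × 1.037434 = £111.44

£111.44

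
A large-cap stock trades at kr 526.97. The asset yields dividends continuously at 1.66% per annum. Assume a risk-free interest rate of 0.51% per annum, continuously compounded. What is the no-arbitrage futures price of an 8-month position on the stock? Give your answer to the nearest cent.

kr 522.95

F = S·e^((r − q)T) = 526.97 · e^((0.0051 − 0.0166) × 8/12)
= 526.97 · e^-0.007667 = 526.97 × 0.992362
F = kr 522.95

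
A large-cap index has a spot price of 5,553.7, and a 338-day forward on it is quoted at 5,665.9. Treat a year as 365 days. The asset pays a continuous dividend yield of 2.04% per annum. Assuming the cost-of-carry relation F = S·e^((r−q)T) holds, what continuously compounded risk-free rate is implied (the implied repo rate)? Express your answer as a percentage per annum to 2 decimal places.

4.20%

From F = S·e^((r−q)T): (r − q) = ln(F/S)/T
ln(5665.9/5553.7) = ln(1.020203) = 0.020002
(r − q) = 0.020002 / (338/365) = 0.021600
r = ln(F/S)/T + q = 0.021600 + 0.0204 = 0.042000
r = 4.20%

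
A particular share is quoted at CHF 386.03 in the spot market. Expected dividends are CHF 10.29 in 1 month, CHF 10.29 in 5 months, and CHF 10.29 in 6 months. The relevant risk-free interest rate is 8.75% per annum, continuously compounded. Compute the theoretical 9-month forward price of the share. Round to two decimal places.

CHF 380.19

PV(dividends) I = 10.29·e^(−0.0875·1/12) + 10.29·e^(−0.0875·5/12) + 10.29·e^(−0.0875·6/12)
I = 10.2152 + 9.9216 + 9.8495 = 29.9863
F = (S − I)·e^(rT) = (386.03 − 29.9863) · e^(0.0875·9/12)
= 356.0437 · e^0.065625 = 356.0437 × 1.067826 = CHF 380.19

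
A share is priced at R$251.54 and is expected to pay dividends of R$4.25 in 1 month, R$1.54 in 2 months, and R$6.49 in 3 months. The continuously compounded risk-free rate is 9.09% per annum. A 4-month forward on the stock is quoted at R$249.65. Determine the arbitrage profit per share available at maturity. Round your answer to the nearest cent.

PV(dividends) I = 4.25·e^(−0.0909·1/12) + 1.54·e^(−0.0909·2/12) + 6.49·e^(−0.0909·3/12) = 12.0790
Fair forward F* = (S − I)·e^(rT) = (251.54 − 12.0790)·e^0.030300 = 239.4610 × 1.030764 = 246.8278
Market R$249.65 > fair 246.8278: forward overpriced → cash-and-carry (borrow at r, buy the stock and collect the dividends, short the forward).
Profit at T = |F_mkt − F*| = |249.65 − 246.8278| = R$2.82 per share

R$2.82 per share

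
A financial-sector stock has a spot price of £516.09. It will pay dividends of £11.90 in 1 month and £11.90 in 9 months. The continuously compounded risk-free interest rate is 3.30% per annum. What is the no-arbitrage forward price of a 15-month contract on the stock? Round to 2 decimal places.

PV(dividends) I = 11.90·e^(−0.0330·1/12) + 11.90·e^(−0.0330·9/12)
I = 11.8673 + 11.6091 = 23.4764
F = (S − I)·e^(rT) = (516.09 − 23.4764) · e^(0.0330·15/12)
= 492.6136 · e^0.041250 = 492.6136 × 1.042113 = £513.36

£513.36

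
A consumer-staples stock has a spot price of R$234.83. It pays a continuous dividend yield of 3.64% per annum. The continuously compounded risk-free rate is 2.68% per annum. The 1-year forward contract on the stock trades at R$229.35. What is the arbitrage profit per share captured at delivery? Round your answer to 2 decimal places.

R$3.24 per share

Fair forward: F* = S·e^(carry·T), with carry = (r − q) = 0.0268 − 0.0364 = -0.0096
F* = 234.83 · e^(-0.0096 × 1) = 234.83 · e^-0.009600 = 234.83 × 0.990446 = R$232.5864
Market R$229.35 < fair R$232.5864: forward underpriced → reverse cash-and-carry (short spot, go long the forward).
At maturity, profit = |F_mkt − F*| = |229.35 − 232.5864| = R$3.24 per share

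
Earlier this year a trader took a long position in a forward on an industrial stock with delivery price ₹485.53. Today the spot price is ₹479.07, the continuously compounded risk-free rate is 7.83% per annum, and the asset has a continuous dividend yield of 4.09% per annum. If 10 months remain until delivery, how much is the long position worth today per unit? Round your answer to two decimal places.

Current fair forward for the remaining 10 months: F = S·e^((r − q)·T), (r − q) = 0.0783 − 0.0409 = 0.0374
F = 479.07 · e^(0.0374 × 10/12) = 479.07 × 1.031657 = 494.2359
Value of long forward = (F − K)·e^(−rT) = (494.2359 − 485.53) · e^(−0.0783·10/12)
= 8.7059 × 0.936833 = 8.16

₹8.16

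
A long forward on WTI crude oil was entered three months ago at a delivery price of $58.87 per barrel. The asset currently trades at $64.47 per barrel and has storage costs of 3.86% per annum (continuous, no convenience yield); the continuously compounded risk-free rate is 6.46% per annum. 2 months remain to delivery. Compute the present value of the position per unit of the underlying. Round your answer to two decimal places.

Current fair forward for the remaining 2 months: F = S·e^((r + u)·T), (r + u) = 0.0646 + 0.0386 = 0.1032
F = 64.47 · e^(0.1032 × 2/12) = 64.47 × 1.017349 = 65.5885
Value of long forward = (F − K)·e^(−rT) = (65.5885 − 58.87) · e^(−0.0646·2/12)
= 6.7185 × 0.989291 = 6.65

$6.65 per barrel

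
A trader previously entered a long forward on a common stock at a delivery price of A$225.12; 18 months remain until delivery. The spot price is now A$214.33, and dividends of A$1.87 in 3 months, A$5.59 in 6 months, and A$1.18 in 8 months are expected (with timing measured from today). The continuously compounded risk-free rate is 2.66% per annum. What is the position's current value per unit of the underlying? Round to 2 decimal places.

-A$10.52

PV(remaining dividends) I = 1.87·e^(−0.0266·3/12) + 5.59·e^(−0.0266·6/12) + 1.18·e^(−0.0266·8/12) = 8.5330
Current forward F = (S − I)·e^(rT) = (214.33 − 8.5330)·e^(0.0266·18/12) = 205.7970 × 1.040707 = 214.1744
Value (long) = (F − K)·e^(−rT) = (214.1744 − 225.12) × 0.960886 = -10.5175
Value = -A$10.52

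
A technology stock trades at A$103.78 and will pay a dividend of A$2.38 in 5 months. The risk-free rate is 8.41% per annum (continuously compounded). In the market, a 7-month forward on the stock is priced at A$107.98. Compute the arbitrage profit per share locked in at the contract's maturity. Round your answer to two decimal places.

A$1.40 per share

PV(dividends) I = 2.38·e^(−0.0841·5/12) = 2.2980
Fair forward F* = (S − I)·e^(rT) = (103.78 − 2.2980)·e^0.049058 = 101.4820 × 1.050281 = 106.5846
Market A$107.98 > fair 106.5846: forward overpriced → cash-and-carry (borrow at r, buy the stock and collect the dividends, short the forward).
Profit at T = |F_mkt − F*| = |107.98 − 106.5846| = A$1.40 per share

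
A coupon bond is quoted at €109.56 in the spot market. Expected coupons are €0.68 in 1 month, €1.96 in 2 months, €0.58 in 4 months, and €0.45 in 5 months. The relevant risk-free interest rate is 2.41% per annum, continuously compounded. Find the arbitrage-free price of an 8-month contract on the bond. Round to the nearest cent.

PV(coupons) I = 0.68·e^(−0.0241·1/12) + 1.96·e^(−0.0241·2/12) + 0.58·e^(−0.0241·4/12) + 0.45·e^(−0.0241·5/12)
I = 0.6786 + 1.9521 + 0.5754 + 0.4455 = 3.6516
F = (S − I)·e^(rT) = (109.56 − 3.6516) · e^(0.0241·8/12)
= 105.9084 · e^0.016067 = 105.9084 × 1.016197 = €107.62

€107.62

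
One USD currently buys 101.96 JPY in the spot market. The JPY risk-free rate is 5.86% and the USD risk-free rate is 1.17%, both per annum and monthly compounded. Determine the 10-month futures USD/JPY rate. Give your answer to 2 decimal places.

By covered interest parity, F = S · (1+r_JPY/12)^(12T) / (1+r_USD/12)^(12T)
= 101.96 × 1.049921 / 1.009793 = 101.96 × 1.039739
F = 106.01 JPY per USD

106.01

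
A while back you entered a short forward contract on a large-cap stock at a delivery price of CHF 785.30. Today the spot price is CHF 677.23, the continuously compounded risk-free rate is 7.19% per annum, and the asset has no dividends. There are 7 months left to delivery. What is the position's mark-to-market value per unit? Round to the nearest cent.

CHF 75.81

Current fair forward for the remaining 7 months: F = S·e^(r·T), r = 0.0719
F = 677.23 · e^(0.0719 × 7/12) = 677.23 × 1.042834 = 706.2385
Value of long forward = (F − K)·e^(−rT) = (706.2385 − 785.30) · e^(−0.0719·7/12)
= -79.0615 × 0.958926 = -75.81
Short position value = −(long value) = CHF 75.81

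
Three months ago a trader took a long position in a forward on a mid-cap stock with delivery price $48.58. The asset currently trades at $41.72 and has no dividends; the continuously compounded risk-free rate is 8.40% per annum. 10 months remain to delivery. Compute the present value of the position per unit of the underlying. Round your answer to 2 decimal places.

-$3.58

Current fair forward for the remaining 10 months: F = S·e^(r·T), r = 0.0840
F = 41.72 · e^(0.0840 × 10/12) = 41.72 × 1.072508 = 44.7450
Value of long forward = (F − K)·e^(−rT) = (44.7450 − 48.58) · e^(−0.0840·10/12)
= -3.8350 × 0.932394 = -3.58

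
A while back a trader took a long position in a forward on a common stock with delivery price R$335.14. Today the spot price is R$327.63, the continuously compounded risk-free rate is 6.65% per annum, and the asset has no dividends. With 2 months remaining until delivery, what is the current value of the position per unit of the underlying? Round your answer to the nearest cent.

Current fair forward for the remaining 2 months: F = S·e^(r·T), r = 0.0665
F = 327.63 · e^(0.0665 × 2/12) = 327.63 × 1.011145 = 331.2814
Value of long forward = (F − K)·e^(−rT) = (331.2814 − 335.14) · e^(−0.0665·2/12)
= -3.8586 × 0.988978 = -3.82

-R$3.82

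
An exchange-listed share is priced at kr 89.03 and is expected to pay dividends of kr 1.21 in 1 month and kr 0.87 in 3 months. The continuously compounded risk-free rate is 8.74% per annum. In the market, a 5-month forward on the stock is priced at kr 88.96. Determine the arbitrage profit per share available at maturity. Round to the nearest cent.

PV(dividends) I = 1.21·e^(−0.0874·1/12) + 0.87·e^(−0.0874·3/12) = 2.0524
Fair forward F* = (S − I)·e^(rT) = (89.03 − 2.0524)·e^0.036417 = 86.9776 × 1.037088 = 90.2034
Market kr 88.96 < fair 90.2034: forward underpriced → reverse cash-and-carry (short the stock, invest proceeds at r, pay the dividends, go long the forward).
Profit at T = |F_mkt − F*| = |88.96 − 90.2034| = kr 1.24 per share

kr 1.24 per share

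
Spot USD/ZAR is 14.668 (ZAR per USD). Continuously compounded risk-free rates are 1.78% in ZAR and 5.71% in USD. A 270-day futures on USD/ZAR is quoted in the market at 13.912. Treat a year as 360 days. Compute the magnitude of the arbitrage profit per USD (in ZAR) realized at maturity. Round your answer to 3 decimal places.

0.330 per USD (in ZAR)

Fair futures: F* = S·e^(carry·T), with carry = (r_ZAR − r_USD) = 0.0178 − 0.0571 = -0.0393
F* = 14.668 · e^(-0.0393 × 270/360) = 14.668 · e^-0.029475 = 14.668 × 0.970955 = 14.2420
Market 13.912 < fair 14.2420: forward underpriced → reverse cash-and-carry (short spot, go long the forward).
At maturity, profit = |F_mkt − F*| = |13.912 − 14.2420| = 0.330 per USD (in ZAR)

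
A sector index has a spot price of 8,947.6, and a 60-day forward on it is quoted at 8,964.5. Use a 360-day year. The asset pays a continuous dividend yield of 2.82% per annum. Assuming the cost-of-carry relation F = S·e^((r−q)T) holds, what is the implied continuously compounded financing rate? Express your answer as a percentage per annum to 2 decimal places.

3.95%

From F = S·e^((r−q)T): (r − q) = ln(F/S)/T
ln(8964.5/8947.6) = ln(1.001889) = 0.001887
(r − q) = 0.001887 / (60/360) = 0.011322
r = ln(F/S)/T + q = 0.011322 + 0.0282 = 0.039522
r = 3.95%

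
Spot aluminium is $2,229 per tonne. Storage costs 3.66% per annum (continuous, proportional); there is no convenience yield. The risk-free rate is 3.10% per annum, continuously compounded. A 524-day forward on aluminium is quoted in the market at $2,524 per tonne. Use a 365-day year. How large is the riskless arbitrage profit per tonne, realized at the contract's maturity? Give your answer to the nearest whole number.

Fair forward: F* = S·e^(carry·T), with carry = (r + u) = 0.0310 + 0.0366 = 0.0676
F* = 2229 · e^(0.0676 × 524/365) = 2229 · e^0.097048 = 2229 × 1.101913 = $2456.1641
Market $2524 > fair $2456.1641: forward overpriced → cash-and-carry (buy spot, short the forward).
At maturity, profit = |F_mkt − F*| = |2524 − 2456.1641| = $68 per tonne

$68 per tonne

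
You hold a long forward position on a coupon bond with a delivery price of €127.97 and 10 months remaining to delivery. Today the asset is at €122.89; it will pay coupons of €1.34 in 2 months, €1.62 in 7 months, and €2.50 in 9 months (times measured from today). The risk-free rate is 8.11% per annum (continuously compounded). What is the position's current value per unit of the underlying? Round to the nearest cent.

PV(remaining coupons) I = 1.34·e^(−0.0811·2/12) + 1.62·e^(−0.0811·7/12) + 2.50·e^(−0.0811·9/12) = 5.2196
Current forward F = (S − I)·e^(rT) = (122.89 − 5.2196)·e^(0.0811·10/12) = 117.6704 × 1.069919 = 125.8978
Value (long) = (F − K)·e^(−rT) = (125.8978 − 127.97) × 0.934650 = -1.9368
Value = -€1.94

-€1.94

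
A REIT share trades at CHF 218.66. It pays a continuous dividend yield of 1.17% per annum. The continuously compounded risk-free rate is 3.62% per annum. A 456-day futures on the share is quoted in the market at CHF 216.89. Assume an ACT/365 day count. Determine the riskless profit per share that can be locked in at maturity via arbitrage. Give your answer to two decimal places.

Fair futures: F* = S·e^(carry·T), with carry = (r − q) = 0.0362 − 0.0117 = 0.0245
F* = 218.66 · e^(0.0245 × 456/365) = 218.66 · e^0.030608 = 218.66 × 1.031081 = CHF 225.4562
Market CHF 216.89 < fair CHF 225.4562: forward underpriced → reverse cash-and-carry (short spot, go long the forward).
At maturity, profit = |F_mkt − F*| = |216.89 − 225.4562| = CHF 8.57 per share

CHF 8.57 per share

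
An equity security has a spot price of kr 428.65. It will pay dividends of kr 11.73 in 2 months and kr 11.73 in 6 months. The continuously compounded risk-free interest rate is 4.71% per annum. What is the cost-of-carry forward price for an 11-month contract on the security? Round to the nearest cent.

PV(dividends) I = 11.73·e^(−0.0471·2/12) + 11.73·e^(−0.0471·6/12)
I = 11.6383 + 11.4570 = 23.0953
F = (S − I)·e^(rT) = (428.65 − 23.0953) · e^(0.0471·11/12)
= 405.5547 · e^0.043175 = 405.5547 × 1.044121 = kr 423.45

kr 423.45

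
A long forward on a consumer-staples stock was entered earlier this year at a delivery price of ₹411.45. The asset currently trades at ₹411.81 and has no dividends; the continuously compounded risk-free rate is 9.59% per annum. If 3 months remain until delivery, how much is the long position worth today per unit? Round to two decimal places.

Current fair forward for the remaining 3 months: F = S·e^(r·T), r = 0.0959
F = 411.81 · e^(0.0959 × 3/12) = 411.81 × 1.024265 = 421.8026
Value of long forward = (F − K)·e^(−rT) = (421.8026 − 411.45) · e^(−0.0959·3/12)
= 10.3526 × 0.976310 = 10.11

₹10.11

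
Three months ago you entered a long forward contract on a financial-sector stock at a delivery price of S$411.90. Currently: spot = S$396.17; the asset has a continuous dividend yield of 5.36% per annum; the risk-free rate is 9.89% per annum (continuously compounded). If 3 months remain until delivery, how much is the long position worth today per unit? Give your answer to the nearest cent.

-S$10.94

Current fair forward for the remaining 3 months: F = S·e^((r − q)·T), (r − q) = 0.0989 − 0.0536 = 0.0453
F = 396.17 · e^(0.0453 × 3/12) = 396.17 × 1.011389 = 400.6820
Value of long forward = (F − K)·e^(−rT) = (400.6820 − 411.90) · e^(−0.0989·3/12)
= -11.2180 × 0.975578 = -10.94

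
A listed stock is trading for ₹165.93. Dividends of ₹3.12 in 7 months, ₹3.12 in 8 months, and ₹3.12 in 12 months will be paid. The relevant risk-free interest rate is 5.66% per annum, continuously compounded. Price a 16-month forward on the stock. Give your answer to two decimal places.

PV(dividends) I = 3.12·e^(−0.0566·7/12) + 3.12·e^(−0.0566·8/12) + 3.12·e^(−0.0566·12/12)
I = 3.0187 + 3.0045 + 2.9483 = 8.9715
F = (S − I)·e^(rT) = (165.93 − 8.9715) · e^(0.0566·16/12)
= 156.9585 · e^0.075467 = 156.9585 × 1.078388 = ₹169.26

₹169.26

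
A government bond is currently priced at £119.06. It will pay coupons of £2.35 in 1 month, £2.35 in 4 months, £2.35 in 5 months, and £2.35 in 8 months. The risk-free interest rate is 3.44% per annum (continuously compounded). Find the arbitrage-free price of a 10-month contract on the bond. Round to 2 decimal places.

£112.97

PV(coupons) I = 2.35·e^(−0.0344·1/12) + 2.35·e^(−0.0344·4/12) + 2.35·e^(−0.0344·5/12) + 2.35·e^(−0.0344·8/12)
I = 2.3433 + 2.3232 + 2.3166 + 2.2967 = 9.2798
F = (S − I)·e^(rT) = (119.06 − 9.2798) · e^(0.0344·10/12)
= 109.7802 · e^0.028667 = 109.7802 × 1.029082 = £112.97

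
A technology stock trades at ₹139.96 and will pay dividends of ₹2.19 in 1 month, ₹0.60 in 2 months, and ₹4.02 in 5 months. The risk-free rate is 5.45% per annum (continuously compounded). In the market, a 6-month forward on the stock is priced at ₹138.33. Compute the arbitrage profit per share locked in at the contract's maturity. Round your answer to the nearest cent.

PV(dividends) I = 2.19·e^(−0.0545·1/12) + 0.60·e^(−0.0545·2/12) + 4.02·e^(−0.0545·5/12) = 6.7044
Fair forward F* = (S − I)·e^(rT) = (139.96 − 6.7044)·e^0.027250 = 133.2556 × 1.027625 = 136.9368
Market ₹138.33 > fair 136.9368: forward overpriced → cash-and-carry (borrow at r, buy the stock and collect the dividends, short the forward).
Profit at T = |F_mkt − F*| = |138.33 − 136.9368| = ₹1.39 per share

₹1.39 per share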